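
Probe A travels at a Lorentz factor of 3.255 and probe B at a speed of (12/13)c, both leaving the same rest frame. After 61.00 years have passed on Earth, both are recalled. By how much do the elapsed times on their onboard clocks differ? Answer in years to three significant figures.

|τ_A − τ_B| = 4.72 years

A: γ = 3.255; τ_A = 61.00/3.255 = 18.74 years.
B: γ = 1/√(1 − (12/13)²) = 13/5 = 2.600; τ_B = 61.00/2.600 = 23.46 years.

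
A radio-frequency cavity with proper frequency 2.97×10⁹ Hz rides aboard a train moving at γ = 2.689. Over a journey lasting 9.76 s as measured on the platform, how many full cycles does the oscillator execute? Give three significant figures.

γ = 2.689
The oscillator's own cycle count is N = f × τ where τ is the proper time on the train. τ = Δt/γ = 9.76/2.689 = 3.630 s = 3.630×10⁰ s.
N = 2.97×10⁹ × 3.630×10⁰ = 1.078×10¹⁰.

N = 1.08×10¹⁰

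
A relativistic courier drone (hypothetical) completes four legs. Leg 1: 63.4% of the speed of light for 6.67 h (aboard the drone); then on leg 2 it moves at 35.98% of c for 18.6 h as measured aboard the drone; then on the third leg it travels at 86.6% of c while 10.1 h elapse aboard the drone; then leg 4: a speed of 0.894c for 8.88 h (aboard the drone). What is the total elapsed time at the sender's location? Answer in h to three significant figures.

Δt = 68.6 h

Leg 1: β = 0.634; γ = 1/√(1 − 0.634²) = 1/√0.5980 = 1.293; Δt_1 = 1.293 × 6.67 = 8.625 h.
Leg 2: β = 0.3598; γ = 1/√(1 − 0.3598²) = 1/√0.8705 = 1.072; Δt_2 = 1.072 × 18.6 = 19.94 h.
Leg 3: β = 0.866; γ = 1/√(1 − 0.866²) = 1/√0.2500 = 2.000; Δt_3 = 2.000 × 10.1 = 20.20 h.
Leg 4: γ = 1/√(1 − 0.894²) = 1/√0.2008 = 2.232; Δt_4 = 2.232 × 8.88 = 19.82 h.
Total: 8.625 + 19.94 + 20.20 + 19.82 h.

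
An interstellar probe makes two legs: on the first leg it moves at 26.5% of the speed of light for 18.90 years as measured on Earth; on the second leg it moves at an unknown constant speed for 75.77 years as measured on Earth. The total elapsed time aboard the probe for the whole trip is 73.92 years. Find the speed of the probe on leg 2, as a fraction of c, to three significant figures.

Leg 1: β = 0.265; γ = 1/√(1 − 0.265²) = 1/√0.9298 = 1.037; τ_1 = 18.90/1.037 = 18.22 years.
Leg 2: speed unknown; τ_2 = 75.77/γ_2.
Total proper time: 18.22 + τ_2 = 73.92, so τ_2 = 73.92 − 18.22 = 55.70 years.
γ_2 = 75.77/55.70 = 1.360; β = √(1 − 1/γ²) = √0.4597.

β = 0.678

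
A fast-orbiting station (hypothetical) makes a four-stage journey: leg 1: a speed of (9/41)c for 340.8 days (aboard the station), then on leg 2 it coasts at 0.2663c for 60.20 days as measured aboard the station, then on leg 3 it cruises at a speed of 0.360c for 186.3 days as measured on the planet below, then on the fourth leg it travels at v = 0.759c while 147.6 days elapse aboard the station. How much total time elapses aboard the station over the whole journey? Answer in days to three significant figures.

Leg 1: 340.8 days is already measured aboard the station.
Leg 2: 60.20 days is already measured aboard the station.
Leg 3: γ = 1/√(1 − 0.360²) = 1/√0.8704 = 1.072; τ_3 = 186.3/1.072 = 173.8 days.
Leg 4: 147.6 days is already measured aboard the station.
Total: 340.8 + 60.20 + 173.8 + 147.6 days.

τ = 722 days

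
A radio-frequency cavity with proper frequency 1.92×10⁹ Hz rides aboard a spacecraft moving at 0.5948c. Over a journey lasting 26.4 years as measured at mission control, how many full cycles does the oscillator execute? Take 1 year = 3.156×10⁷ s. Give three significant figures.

γ = 1/√(1 − 0.5948²) = 1/√0.6462 = 1.244
The oscillator's own cycle count is N = f × τ where τ is the proper time aboard the spacecraft. τ = Δt/γ = 26.4/1.244 = 21.22 years = 6.698×10⁸ s.
N = 1.92×10⁹ × 6.698×10⁸ = 1.286×10¹⁸.

N = 1.29×10¹⁸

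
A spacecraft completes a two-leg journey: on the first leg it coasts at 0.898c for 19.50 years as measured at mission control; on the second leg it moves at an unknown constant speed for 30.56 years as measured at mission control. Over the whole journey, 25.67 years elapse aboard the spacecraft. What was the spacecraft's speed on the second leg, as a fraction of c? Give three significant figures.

Leg 1: γ = 1/√(1 − 0.898²) = 1/√0.1936 = 2.273; τ_1 = 19.50/2.273 = 8.580 years.
Leg 2: speed unknown; τ_2 = 30.56/γ_2.
Total proper time: 8.580 + τ_2 = 25.67, so τ_2 = 25.67 − 8.580 = 17.09 years.
γ_2 = 30.56/17.09 = 1.788; β = √(1 − 1/γ²) = √0.6873.

β = 0.829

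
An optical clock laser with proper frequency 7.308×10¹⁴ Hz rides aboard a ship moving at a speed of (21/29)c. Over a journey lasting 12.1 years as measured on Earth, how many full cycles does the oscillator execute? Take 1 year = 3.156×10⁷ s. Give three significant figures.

γ = 1/√(1 − (21/29)²) = 29/20 = 1.450
The oscillator's own cycle count is N = f × τ where τ is the proper time on the ship. τ = Δt/γ = 12.1/1.450 = 8.345 years = 2.634×10⁸ s.
N = 7.308×10¹⁴ × 2.634×10⁸ = 1.925×10²³.

N = 1.92×10²³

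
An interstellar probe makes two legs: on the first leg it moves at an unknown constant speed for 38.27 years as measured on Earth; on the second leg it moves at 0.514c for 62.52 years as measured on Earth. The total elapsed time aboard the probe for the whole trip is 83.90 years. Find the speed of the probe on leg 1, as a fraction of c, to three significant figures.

Leg 1: speed unknown; τ_1 = 38.27/γ_1.
Leg 2: γ = 1/√(1 − 0.514²) = 1/√0.7358 = 1.166; τ_2 = 62.52/1.166 = 53.63 years.
Total proper time: τ_1 + 53.63 = 83.90, so τ_1 = 83.90 − 53.63 = 30.27 years.
γ_1 = 38.27/30.27 = 1.264; β = √(1 − 1/γ²) = √0.3743.

β = 0.612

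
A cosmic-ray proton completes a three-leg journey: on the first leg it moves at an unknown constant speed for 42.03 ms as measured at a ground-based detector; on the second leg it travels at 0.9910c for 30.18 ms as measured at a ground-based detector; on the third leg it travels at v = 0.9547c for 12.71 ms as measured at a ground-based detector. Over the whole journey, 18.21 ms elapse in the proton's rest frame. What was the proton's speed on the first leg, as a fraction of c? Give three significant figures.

Leg 1: speed unknown; τ_1 = 42.03/γ_1.
Leg 2: γ = 1/√(1 − 0.9910²) = 1/√0.01792 = 7.470; τ_2 = 30.18/7.470 = 4.040 ms.
Leg 3: γ = 1/√(1 − 0.9547²) = 1/√0.08855 = 3.361; τ_3 = 12.71/3.361 = 3.782 ms.
Total proper time: τ_1 + 4.040 + 3.782 = 18.21, so τ_1 = 18.21 − 7.822 = 10.39 ms.
γ_1 = 42.03/10.39 = 4.046; β = √(1 − 1/γ²) = √0.9389.

β = 0.969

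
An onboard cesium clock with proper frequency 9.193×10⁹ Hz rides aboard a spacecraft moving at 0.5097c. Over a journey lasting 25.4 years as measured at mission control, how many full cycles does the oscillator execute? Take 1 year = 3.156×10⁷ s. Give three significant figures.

N = 6.34×10¹⁸

γ = 1/√(1 − 0.5097²) = 1/√0.7402 = 1.162
The oscillator's own cycle count is N = f × τ where τ is the proper time aboard the spacecraft. τ = Δt/γ = 25.4/1.162 = 21.85 years = 6.897×10⁸ s.
N = 9.193×10⁹ × 6.897×10⁸ = 6.340×10¹⁸.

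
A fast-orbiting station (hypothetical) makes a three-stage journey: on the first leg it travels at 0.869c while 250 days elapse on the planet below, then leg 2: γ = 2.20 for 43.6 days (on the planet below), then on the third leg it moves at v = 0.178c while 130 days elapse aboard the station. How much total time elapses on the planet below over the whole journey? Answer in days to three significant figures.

Δt = 426 days

Leg 1: 250 days is already measured on the planet below.
Leg 2: 43.6 days is already measured on the planet below.
Leg 3: γ = 1/√(1 − 0.178²) = 1/√0.9683 = 1.016; Δt_3 = 1.016 × 130 = 132.1 days.
Total: 250.0 + 43.60 + 132.1 days.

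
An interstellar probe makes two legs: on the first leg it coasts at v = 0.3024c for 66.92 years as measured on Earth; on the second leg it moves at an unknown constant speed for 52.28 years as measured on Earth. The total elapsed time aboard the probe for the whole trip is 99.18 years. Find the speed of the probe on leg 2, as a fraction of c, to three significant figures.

β = 0.736

Leg 1: γ = 1/√(1 − 0.3024²) = 1/√0.9086 = 1.049; τ_1 = 66.92/1.049 = 63.79 years.
Leg 2: speed unknown; τ_2 = 52.28/γ_2.
Total proper time: 63.79 + τ_2 = 99.18, so τ_2 = 99.18 − 63.79 = 35.39 years.
γ_2 = 52.28/35.39 = 1.477; β = √(1 − 1/γ²) = √0.5417.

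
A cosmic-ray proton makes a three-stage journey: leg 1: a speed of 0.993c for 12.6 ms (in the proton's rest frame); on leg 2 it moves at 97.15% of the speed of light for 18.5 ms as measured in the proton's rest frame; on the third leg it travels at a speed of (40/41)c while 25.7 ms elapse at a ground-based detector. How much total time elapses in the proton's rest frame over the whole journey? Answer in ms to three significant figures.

τ = 36.7 ms

Leg 1: 12.6 ms is already measured in the proton's rest frame.
Leg 2: 18.5 ms is already measured in the proton's rest frame.
Leg 3: γ = 1/√(1 − (40/41)²) = 41/9 ≈ 4.556; τ_3 = 25.7/4.556 = 5.641 ms.
Total: 12.60 + 18.50 + 5.641 ms.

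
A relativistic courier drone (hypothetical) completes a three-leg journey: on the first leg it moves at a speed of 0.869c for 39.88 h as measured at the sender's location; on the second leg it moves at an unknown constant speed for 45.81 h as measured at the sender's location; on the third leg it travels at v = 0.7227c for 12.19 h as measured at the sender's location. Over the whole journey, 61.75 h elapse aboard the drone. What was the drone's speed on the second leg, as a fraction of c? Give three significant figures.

Leg 1: γ = 1/√(1 − 0.869²) = 1/√0.2448 = 2.021; τ_1 = 39.88/2.021 = 19.73 h.
Leg 2: speed unknown; τ_2 = 45.81/γ_2.
Leg 3: γ = 1/√(1 − 0.7227²) = 1/√0.4777 = 1.447; τ_3 = 12.19/1.447 = 8.425 h.
Total proper time: 19.73 + τ_2 + 8.425 = 61.75, so τ_2 = 61.75 − 28.16 = 33.59 h.
γ_2 = 45.81/33.59 = 1.364; β = √(1 − 1/γ²) = √0.4623.

β = 0.680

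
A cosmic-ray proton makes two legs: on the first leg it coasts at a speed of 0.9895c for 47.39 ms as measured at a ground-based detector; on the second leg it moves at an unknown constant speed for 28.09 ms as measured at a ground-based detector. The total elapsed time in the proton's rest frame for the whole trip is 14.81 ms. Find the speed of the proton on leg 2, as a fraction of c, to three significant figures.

β = 0.959

Leg 1: γ = 1/√(1 − 0.9895²) = 1/√0.02089 = 6.919; τ_1 = 47.39/6.919 = 6.849 ms.
Leg 2: speed unknown; τ_2 = 28.09/γ_2.
Total proper time: 6.849 + τ_2 = 14.81, so τ_2 = 14.81 − 6.849 = 7.961 ms.
γ_2 = 28.09/7.961 = 3.529; β = √(1 − 1/γ²) = √0.9197.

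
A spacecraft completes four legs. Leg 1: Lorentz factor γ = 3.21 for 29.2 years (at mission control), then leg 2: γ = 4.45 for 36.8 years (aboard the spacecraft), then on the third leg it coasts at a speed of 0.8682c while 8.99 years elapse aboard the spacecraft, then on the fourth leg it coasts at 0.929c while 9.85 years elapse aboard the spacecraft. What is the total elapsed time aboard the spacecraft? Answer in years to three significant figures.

Leg 1: γ = 3.21; τ_1 = 29.2/3.210 = 9.097 years.
Leg 2: 36.8 years is already measured aboard the spacecraft.
Leg 3: 8.99 years is already measured aboard the spacecraft.
Leg 4: 9.85 years is already measured aboard the spacecraft.
Total: 9.097 + 36.80 + 8.990 + 9.850 years.

τ = 64.7 years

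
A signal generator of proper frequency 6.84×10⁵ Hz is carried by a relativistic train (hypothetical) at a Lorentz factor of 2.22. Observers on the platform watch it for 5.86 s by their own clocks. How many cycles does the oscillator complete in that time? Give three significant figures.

N = 1.81×10⁶

γ = 2.22
During 5.86 s of lab time, the oscillator's proper time advances by τ = Δt/γ = 5.86/2.220 = 2.640 s = 2.640×10⁰ s.
N = f × τ = 6.84×10⁵ × 2.640×10⁰ = 1.806×10⁶.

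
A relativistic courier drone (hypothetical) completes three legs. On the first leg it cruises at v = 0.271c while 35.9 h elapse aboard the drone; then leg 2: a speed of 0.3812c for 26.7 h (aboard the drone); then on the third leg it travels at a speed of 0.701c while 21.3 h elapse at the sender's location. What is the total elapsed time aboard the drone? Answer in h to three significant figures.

τ = 77.8 h

Leg 1: 35.9 h is already measured aboard the drone.
Leg 2: 26.7 h is already measured aboard the drone.
Leg 3: γ = 1/√(1 − 0.701²) = 1/√0.5086 = 1.402; τ_3 = 21.3/1.402 = 15.19 h.
Total: 35.90 + 26.70 + 15.19 h.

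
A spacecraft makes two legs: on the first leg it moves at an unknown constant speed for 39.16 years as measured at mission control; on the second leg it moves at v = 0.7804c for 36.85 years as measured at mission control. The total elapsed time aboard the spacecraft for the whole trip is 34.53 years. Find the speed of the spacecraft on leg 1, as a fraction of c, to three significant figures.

Leg 1: speed unknown; τ_1 = 39.16/γ_1.
Leg 2: γ = 1/√(1 − 0.7804²) = 1/√0.3910 = 1.599; τ_2 = 36.85/1.599 = 23.04 years.
Total proper time: τ_1 + 23.04 = 34.53, so τ_1 = 34.53 − 23.04 = 11.49 years.
γ_1 = 39.16/11.49 = 3.409; β = √(1 − 1/γ²) = √0.9139.

β = 0.956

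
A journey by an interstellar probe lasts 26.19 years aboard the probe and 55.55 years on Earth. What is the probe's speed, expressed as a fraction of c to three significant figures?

β = 0.882

The proper time is measured aboard the probe (both events occur at the probe's location); Δt is measured on Earth. γ = Δt/τ = 55.55/26.19 = 2.121.
β = √(1 − 1/γ²) = √(1 − 0.2223) = √0.7777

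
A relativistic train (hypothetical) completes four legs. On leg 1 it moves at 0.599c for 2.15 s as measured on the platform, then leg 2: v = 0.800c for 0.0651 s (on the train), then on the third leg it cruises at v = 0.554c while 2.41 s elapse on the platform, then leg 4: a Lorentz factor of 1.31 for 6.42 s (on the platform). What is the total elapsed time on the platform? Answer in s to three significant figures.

Leg 1: 2.15 s is already measured on the platform.
Leg 2: γ = 1/√(1 − 0.800²) = 1/√0.3600 = 1.667; Δt_2 = 1.667 × 0.0651 = 0.1085 s.
Leg 3: 2.41 s is already measured on the platform.
Leg 4: 6.42 s is already measured on the platform.
Total: 2.150 + 0.1085 + 2.410 + 6.420 s.

Δt = 11.1 s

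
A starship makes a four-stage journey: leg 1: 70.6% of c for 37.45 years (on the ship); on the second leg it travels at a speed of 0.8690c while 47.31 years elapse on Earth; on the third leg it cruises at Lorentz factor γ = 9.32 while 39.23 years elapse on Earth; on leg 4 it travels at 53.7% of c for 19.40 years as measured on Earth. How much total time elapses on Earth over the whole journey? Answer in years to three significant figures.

Δt = 159 years

Leg 1: β = 0.706; γ = 1/√(1 − 0.706²) = 1/√0.5016 = 1.412; Δt_1 = 1.412 × 37.45 = 52.88 years.
Leg 2: 47.31 years is already measured on Earth.
Leg 3: 39.23 years is already measured on Earth.
Leg 4: 19.40 years is already measured on Earth.
Total: 52.88 + 47.31 + 39.23 + 19.40 years.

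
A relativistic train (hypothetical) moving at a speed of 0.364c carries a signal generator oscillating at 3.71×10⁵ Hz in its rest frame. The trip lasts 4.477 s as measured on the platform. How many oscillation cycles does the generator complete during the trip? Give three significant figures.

γ = 1/√(1 − 0.364²) = 1/√0.8675 = 1.074
The oscillator's own cycle count is N = f × τ where τ is the proper time on the train. τ = Δt/γ = 4.477/1.074 = 4.170 s = 4.170×10⁰ s.
N = 3.71×10⁵ × 4.170×10⁰ = 1.547×10⁶.

N = 1.55×10⁶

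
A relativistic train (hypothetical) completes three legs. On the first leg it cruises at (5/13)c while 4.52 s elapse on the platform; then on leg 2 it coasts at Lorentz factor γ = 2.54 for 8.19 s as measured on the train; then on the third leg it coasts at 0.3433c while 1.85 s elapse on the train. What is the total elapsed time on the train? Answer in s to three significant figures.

τ = 14.2 s

Leg 1: γ = 1/√(1 − (5/13)²) = 13/12 ≈ 1.083; τ_1 = 4.52/1.083 = 4.172 s.
Leg 2: 8.19 s is already measured on the train.
Leg 3: 1.85 s is already measured on the train.
Total: 4.172 + 8.190 + 1.850 s.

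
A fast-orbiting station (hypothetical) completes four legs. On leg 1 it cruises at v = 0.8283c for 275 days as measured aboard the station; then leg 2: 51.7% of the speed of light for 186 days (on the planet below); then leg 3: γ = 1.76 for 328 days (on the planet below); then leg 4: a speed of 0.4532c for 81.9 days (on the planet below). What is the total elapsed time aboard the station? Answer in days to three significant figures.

Leg 1: 275 days is already measured aboard the station.
Leg 2: β = 0.517; γ = 1/√(1 − 0.517²) = 1/√0.7327 = 1.168; τ_2 = 186/1.168 = 159.2 days.
Leg 3: γ = 1.76; τ_3 = 328/1.760 = 186.4 days.
Leg 4: γ = 1/√(1 − 0.4532²) = 1/√0.7946 = 1.122; τ_4 = 81.9/1.122 = 73.01 days.
Total: 275.0 + 159.2 + 186.4 + 73.01 days.

τ = 694 days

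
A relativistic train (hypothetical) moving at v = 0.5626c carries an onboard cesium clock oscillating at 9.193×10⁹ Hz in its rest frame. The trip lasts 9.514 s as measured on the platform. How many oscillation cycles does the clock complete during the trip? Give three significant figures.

N = 7.23×10¹⁰

γ = 1/√(1 − 0.5626²) = 1/√0.6835 = 1.210
The oscillator's own cycle count is N = f × τ where τ is the proper time on the train. τ = Δt/γ = 9.514/1.210 = 7.866 s = 7.866×10⁰ s.
N = 9.193×10⁹ × 7.866×10⁰ = 7.231×10¹⁰.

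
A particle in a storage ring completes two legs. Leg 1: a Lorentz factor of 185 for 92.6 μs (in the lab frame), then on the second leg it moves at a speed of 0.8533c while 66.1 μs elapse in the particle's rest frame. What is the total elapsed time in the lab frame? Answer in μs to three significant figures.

Leg 1: 92.6 μs is already measured in the lab frame.
Leg 2: γ = 1/√(1 − 0.8533²) = 1/√0.2719 = 1.918; Δt_2 = 1.918 × 66.1 = 126.8 μs.
Total: 92.60 + 126.8 μs.

Δt = 219 μs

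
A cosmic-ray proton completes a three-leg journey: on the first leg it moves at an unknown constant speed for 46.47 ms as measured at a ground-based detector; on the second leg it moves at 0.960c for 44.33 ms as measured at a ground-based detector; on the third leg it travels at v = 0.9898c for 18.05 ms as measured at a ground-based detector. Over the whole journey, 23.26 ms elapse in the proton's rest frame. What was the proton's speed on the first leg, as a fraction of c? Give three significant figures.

Leg 1: speed unknown; τ_1 = 46.47/γ_1.
Leg 2: γ = 1/√(1 − 0.960²) = 25/7 ≈ 3.571; τ_2 = 44.33/3.571 = 12.41 ms.
Leg 3: γ = 1/√(1 − 0.9898²) = 1/√0.02030 = 7.019; τ_3 = 18.05/7.019 = 2.571 ms.
Total proper time: τ_1 + 12.41 + 2.571 = 23.26, so τ_1 = 23.26 − 14.98 = 8.276 ms.
γ_1 = 46.47/8.276 = 5.615; β = √(1 − 1/γ²) = √0.9683.

β = 0.984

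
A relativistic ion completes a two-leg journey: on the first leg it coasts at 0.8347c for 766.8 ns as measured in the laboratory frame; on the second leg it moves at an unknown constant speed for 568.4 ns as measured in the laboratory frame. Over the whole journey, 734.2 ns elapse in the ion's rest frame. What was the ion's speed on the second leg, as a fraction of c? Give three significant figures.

β = 0.836

Leg 1: γ = 1/√(1 − 0.8347²) = 1/√0.3033 = 1.816; τ_1 = 766.8/1.816 = 422.3 ns.
Leg 2: speed unknown; τ_2 = 568.4/γ_2.
Total proper time: 422.3 + τ_2 = 734.2, so τ_2 = 734.2 − 422.3 = 311.9 ns.
γ_2 = 568.4/311.9 = 1.822; β = √(1 − 1/γ²) = √0.6989.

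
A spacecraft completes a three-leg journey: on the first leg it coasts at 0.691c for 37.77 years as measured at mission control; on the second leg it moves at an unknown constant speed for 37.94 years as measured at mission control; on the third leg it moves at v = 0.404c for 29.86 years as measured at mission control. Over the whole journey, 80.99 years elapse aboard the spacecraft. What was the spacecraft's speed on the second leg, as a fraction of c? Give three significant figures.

β = 0.719

Leg 1: γ = 1/√(1 − 0.691²) = 1/√0.5225 = 1.383; τ_1 = 37.77/1.383 = 27.30 years.
Leg 2: speed unknown; τ_2 = 37.94/γ_2.
Leg 3: γ = 1/√(1 − 0.404²) = 1/√0.8368 = 1.093; τ_3 = 29.86/1.093 = 27.31 years.
Total proper time: 27.30 + τ_2 + 27.31 = 80.99, so τ_2 = 80.99 − 54.62 = 26.37 years.
γ_2 = 37.94/26.37 = 1.439; β = √(1 − 1/γ²) = √0.5168.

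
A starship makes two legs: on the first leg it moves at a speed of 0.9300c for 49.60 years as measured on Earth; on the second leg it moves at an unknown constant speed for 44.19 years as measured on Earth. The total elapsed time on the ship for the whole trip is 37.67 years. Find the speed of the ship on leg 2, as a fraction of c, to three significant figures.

Leg 1: γ = 1/√(1 − 0.9300²) = 1/√0.1351 = 2.721; τ_1 = 49.60/2.721 = 18.23 years.
Leg 2: speed unknown; τ_2 = 44.19/γ_2.
Total proper time: 18.23 + τ_2 = 37.67, so τ_2 = 37.67 − 18.23 = 19.44 years.
γ_2 = 44.19/19.44 = 2.273; β = √(1 − 1/γ²) = √0.8065.

β = 0.898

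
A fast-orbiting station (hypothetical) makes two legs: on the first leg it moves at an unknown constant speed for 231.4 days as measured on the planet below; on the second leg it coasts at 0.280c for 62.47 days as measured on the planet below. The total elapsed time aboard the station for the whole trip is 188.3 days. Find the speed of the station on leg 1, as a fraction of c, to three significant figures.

β = 0.832

Leg 1: speed unknown; τ_1 = 231.4/γ_1.
Leg 2: γ = 1/√(1 − 0.280²) = 25/24 ≈ 1.042; τ_2 = 62.47/1.042 = 59.97 days.
Total proper time: τ_1 + 59.97 = 188.3, so τ_1 = 188.3 − 59.97 = 128.3 days.
γ_1 = 231.4/128.3 = 1.803; β = √(1 − 1/γ²) = √0.6924.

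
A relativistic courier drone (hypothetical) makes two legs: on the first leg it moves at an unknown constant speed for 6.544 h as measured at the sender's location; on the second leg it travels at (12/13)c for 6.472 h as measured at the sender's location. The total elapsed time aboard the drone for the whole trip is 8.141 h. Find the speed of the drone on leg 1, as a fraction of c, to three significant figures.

β = 0.504

Leg 1: speed unknown; τ_1 = 6.544/γ_1.
Leg 2: γ = 1/√(1 − (12/13)²) = 13/5 = 2.600; τ_2 = 6.472/2.600 = 2.489 h.
Total proper time: τ_1 + 2.489 = 8.141, so τ_1 = 8.141 − 2.489 = 5.652 h.
γ_1 = 6.544/5.652 = 1.158; β = √(1 − 1/γ²) = √0.2541.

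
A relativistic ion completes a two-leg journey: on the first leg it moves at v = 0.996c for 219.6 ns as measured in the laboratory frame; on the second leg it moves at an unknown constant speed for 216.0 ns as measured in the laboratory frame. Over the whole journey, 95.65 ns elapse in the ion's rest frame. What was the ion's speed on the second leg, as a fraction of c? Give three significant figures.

Leg 1: γ = 1/√(1 − 0.996²) = 1/√0.007984 = 11.19; τ_1 = 219.6/11.19 = 19.62 ns.
Leg 2: speed unknown; τ_2 = 216.0/γ_2.
Total proper time: 19.62 + τ_2 = 95.65, so τ_2 = 95.65 − 19.62 = 76.03 ns.
γ_2 = 216.0/76.03 = 2.841; β = √(1 − 1/γ²) = √0.8761.

β = 0.936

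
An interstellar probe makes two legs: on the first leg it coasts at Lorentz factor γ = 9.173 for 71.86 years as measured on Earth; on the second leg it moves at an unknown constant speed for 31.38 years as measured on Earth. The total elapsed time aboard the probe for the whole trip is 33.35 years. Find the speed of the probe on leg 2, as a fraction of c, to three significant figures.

β = 0.582

Leg 1: γ = 9.173; τ_1 = 71.86/9.173 = 7.834 years.
Leg 2: speed unknown; τ_2 = 31.38/γ_2.
Total proper time: 7.834 + τ_2 = 33.35, so τ_2 = 33.35 − 7.834 = 25.52 years.
γ_2 = 31.38/25.52 = 1.230; β = √(1 − 1/γ²) = √0.3388.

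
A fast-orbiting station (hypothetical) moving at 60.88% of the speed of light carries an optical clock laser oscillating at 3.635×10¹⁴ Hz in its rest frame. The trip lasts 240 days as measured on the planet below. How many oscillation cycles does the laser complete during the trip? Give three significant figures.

β = 0.6088; γ = 1/√(1 − 0.6088²) = 1/√0.6294 = 1.261
The oscillator's own cycle count is N = f × τ where τ is the proper time aboard the station. τ = Δt/γ = 240/1.261 = 190.4 days = 1.645×10⁷ s.
N = 3.635×10¹⁴ × 1.645×10⁷ = 5.980×10²¹.

N = 5.98×10²¹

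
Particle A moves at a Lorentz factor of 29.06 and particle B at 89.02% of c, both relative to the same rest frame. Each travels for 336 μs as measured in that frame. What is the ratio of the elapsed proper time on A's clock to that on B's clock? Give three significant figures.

τ_A/τ_B = 0.0755

A: γ = 29.06. B: β = 0.8902; γ = 1/√(1 − 0.8902²) = 1/√0.2075 = 2.195.
τ_A/τ_B = γ_B/γ_A = 2.195/29.06 = 0.07554, so τ_A/τ_B = 0.07554.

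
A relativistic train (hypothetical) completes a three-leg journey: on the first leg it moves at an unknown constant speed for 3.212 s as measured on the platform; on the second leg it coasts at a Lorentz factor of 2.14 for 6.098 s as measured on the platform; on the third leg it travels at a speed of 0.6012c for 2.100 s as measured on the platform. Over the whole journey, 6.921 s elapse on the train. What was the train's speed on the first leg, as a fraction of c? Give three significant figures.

Leg 1: speed unknown; τ_1 = 3.212/γ_1.
Leg 2: γ = 2.14; τ_2 = 6.098/2.140 = 2.850 s.
Leg 3: γ = 1/√(1 − 0.6012²) = 1/√0.6386 = 1.251; τ_3 = 2.100/1.251 = 1.678 s.
Total proper time: τ_1 + 2.850 + 1.678 = 6.921, so τ_1 = 6.921 − 4.528 = 2.393 s.
γ_1 = 3.212/2.393 = 1.342; β = √(1 − 1/γ²) = √0.4448.

β = 0.667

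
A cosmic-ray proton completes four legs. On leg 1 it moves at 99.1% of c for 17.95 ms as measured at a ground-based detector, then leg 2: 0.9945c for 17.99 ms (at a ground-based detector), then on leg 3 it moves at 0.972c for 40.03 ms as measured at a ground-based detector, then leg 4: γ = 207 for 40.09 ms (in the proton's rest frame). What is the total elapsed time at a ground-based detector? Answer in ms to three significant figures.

Δt = 8370 ms

Leg 1: 17.95 ms is already measured at a ground-based detector.
Leg 2: 17.99 ms is already measured at a ground-based detector.
Leg 3: 40.03 ms is already measured at a ground-based detector.
Leg 4: γ = 207; Δt_4 = 207.0 × 40.09 = 8299 ms.
Total: 17.95 + 17.99 + 40.03 + 8299 ms.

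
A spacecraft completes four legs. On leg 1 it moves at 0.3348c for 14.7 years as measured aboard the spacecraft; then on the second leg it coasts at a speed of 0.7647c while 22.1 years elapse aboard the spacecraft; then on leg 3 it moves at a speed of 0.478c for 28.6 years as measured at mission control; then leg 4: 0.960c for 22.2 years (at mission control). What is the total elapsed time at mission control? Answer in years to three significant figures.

Δt = 101 years

Leg 1: γ = 1/√(1 − 0.3348²) = 1/√0.8879 = 1.061; Δt_1 = 1.061 × 14.7 = 15.60 years.
Leg 2: γ = 1/√(1 − 0.7647²) = 1/√0.4152 = 1.552; Δt_2 = 1.552 × 22.1 = 34.30 years.
Leg 3: 28.6 years is already measured at mission control.
Leg 4: 22.2 years is already measured at mission control.
Total: 15.60 + 34.30 + 28.60 + 22.20 years.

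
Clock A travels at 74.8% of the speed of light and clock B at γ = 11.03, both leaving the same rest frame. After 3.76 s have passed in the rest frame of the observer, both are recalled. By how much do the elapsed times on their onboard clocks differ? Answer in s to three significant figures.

|τ_A − τ_B| = 2.15 s

A: β = 0.748; γ = 1/√(1 − 0.748²) = 1/√0.4405 = 1.507; τ_A = 3.76/1.507 = 2.496 s.
B: γ = 11.03; τ_B = 3.76/11.03 = 0.3409 s.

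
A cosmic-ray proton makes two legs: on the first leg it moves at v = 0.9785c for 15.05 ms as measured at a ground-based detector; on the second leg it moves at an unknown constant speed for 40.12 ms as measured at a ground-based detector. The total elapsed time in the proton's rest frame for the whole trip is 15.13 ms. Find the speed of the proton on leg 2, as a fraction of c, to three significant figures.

Leg 1: γ = 1/√(1 − 0.9785²) = 1/√0.04254 = 4.849; τ_1 = 15.05/4.849 = 3.104 ms.
Leg 2: speed unknown; τ_2 = 40.12/γ_2.
Total proper time: 3.104 + τ_2 = 15.13, so τ_2 = 15.13 − 3.104 = 12.03 ms.
γ_2 = 40.12/12.03 = 3.336; β = √(1 − 1/γ²) = √0.9101.

β = 0.954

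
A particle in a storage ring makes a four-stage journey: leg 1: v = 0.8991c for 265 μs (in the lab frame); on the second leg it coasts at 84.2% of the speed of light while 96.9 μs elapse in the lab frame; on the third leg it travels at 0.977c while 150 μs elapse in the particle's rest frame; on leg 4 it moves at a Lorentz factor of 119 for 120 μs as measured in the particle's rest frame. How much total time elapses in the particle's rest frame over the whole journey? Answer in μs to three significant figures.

Leg 1: γ = 1/√(1 − 0.8991²) = 1/√0.1916 = 2.284; τ_1 = 265/2.284 = 116.0 μs.
Leg 2: β = 0.842; γ = 1/√(1 − 0.842²) = 1/√0.2910 = 1.854; τ_2 = 96.9/1.854 = 52.28 μs.
Leg 3: 150 μs is already measured in the particle's rest frame.
Leg 4: 120 μs is already measured in the particle's rest frame.
Total: 116.0 + 52.28 + 150.0 + 120.0 μs.

τ = 438 μs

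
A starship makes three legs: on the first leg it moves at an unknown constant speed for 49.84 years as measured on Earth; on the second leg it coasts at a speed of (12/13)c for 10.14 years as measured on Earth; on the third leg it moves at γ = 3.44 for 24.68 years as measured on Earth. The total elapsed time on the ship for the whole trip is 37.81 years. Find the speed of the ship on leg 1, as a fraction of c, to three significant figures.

Leg 1: speed unknown; τ_1 = 49.84/γ_1.
Leg 2: γ = 1/√(1 − (12/13)²) = 13/5 = 2.600; τ_2 = 10.14/2.600 = 3.900 years.
Leg 3: γ = 3.44; τ_3 = 24.68/3.440 = 7.174 years.
Total proper time: τ_1 + 3.900 + 7.174 = 37.81, so τ_1 = 37.81 − 11.07 = 26.74 years.
γ_1 = 49.84/26.74 = 1.864; β = √(1 − 1/γ²) = √0.7122.

β = 0.844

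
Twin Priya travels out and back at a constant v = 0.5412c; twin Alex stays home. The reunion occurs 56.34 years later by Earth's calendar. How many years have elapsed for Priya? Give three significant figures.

τ = 47.4 years

γ = 1/√(1 − 0.5412²) = 1/√0.7071 = 1.189
Priya's clock measures proper time along the trip: τ = Δt/γ = 56.34/1.189 years.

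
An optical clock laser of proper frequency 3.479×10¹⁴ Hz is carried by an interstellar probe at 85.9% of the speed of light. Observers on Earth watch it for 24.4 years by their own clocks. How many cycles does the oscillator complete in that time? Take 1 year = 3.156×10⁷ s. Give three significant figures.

β = 0.859; γ = 1/√(1 − 0.859²) = 1/√0.2621 = 1.953
During 24.4 years of lab time, the oscillator's proper time advances by τ = Δt/γ = 24.4/1.953 = 12.49 years = 3.943×10⁸ s.
N = f × τ = 3.479×10¹⁴ × 3.943×10⁸ = 1.372×10²³.

N = 1.37×10²³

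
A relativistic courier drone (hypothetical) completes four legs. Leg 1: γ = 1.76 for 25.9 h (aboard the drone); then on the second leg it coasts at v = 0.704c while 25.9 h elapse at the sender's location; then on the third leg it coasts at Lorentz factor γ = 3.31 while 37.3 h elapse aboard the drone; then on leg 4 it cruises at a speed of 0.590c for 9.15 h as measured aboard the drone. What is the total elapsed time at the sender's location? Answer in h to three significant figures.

Δt = 206 h

Leg 1: γ = 1.76; Δt_1 = 1.760 × 25.9 = 45.58 h.
Leg 2: 25.9 h is already measured at the sender's location.
Leg 3: γ = 3.31; Δt_3 = 3.310 × 37.3 = 123.5 h.
Leg 4: γ = 1/√(1 − 0.590²) = 1/√0.6519 = 1.239; Δt_4 = 1.239 × 9.15 = 11.33 h.
Total: 45.58 + 25.90 + 123.5 + 11.33 h.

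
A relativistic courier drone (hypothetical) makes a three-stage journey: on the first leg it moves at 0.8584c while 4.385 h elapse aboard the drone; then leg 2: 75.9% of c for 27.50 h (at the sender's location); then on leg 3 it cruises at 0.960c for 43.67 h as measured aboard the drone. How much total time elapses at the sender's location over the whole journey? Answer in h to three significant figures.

Leg 1: γ = 1/√(1 − 0.8584²) = 1/√0.2631 = 1.949; Δt_1 = 1.949 × 4.385 = 8.548 h.
Leg 2: 27.50 h is already measured at the sender's location.
Leg 3: γ = 1/√(1 − 0.960²) = 25/7 ≈ 3.571; Δt_3 = 3.571 × 43.67 = 156.0 h.
Total: 8.548 + 27.50 + 156.0 h.

Δt = 192 h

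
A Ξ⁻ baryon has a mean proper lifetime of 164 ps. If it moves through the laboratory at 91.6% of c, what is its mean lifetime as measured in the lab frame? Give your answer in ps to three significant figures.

β = 0.916; γ = 1/√(1 − 0.916²) = 1/√0.1609 = 2.493
The rest-frame lifetime is the proper time; the lab measures the dilated interval Δt = γτ₀ = 2.493 × 164 ps.

Δt = 409 ps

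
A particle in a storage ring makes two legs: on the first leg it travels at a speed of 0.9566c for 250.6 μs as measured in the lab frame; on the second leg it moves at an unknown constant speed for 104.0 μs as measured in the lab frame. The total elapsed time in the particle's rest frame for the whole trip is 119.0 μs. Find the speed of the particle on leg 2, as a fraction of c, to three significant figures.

Leg 1: γ = 1/√(1 − 0.9566²) = 1/√0.08492 = 3.432; τ_1 = 250.6/3.432 = 73.03 μs.
Leg 2: speed unknown; τ_2 = 104.0/γ_2.
Total proper time: 73.03 + τ_2 = 119.0, so τ_2 = 119.0 − 73.03 = 45.97 μs.
γ_2 = 104.0/45.97 = 2.262; β = √(1 − 1/γ²) = √0.8046.

β = 0.897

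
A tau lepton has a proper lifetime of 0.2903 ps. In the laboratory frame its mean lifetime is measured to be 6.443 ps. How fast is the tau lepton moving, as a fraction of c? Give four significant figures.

γ = Δt/τ₀ = 6.443/0.2903 = 22.19
β = √(1 − 1/γ²) = √(1 − 0.002030) = √0.9980

v = 0.9990c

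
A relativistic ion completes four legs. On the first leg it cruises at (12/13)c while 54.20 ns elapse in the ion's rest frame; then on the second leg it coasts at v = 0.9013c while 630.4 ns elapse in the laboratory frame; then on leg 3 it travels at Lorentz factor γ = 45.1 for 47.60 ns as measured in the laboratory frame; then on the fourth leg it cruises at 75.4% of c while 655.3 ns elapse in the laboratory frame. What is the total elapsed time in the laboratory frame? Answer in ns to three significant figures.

Δt = 1470 ns

Leg 1: γ = 1/√(1 − (12/13)²) = 13/5 = 2.600; Δt_1 = 2.600 × 54.20 = 140.9 ns.
Leg 2: 630.4 ns is already measured in the laboratory frame.
Leg 3: 47.60 ns is already measured in the laboratory frame.
Leg 4: 655.3 ns is already measured in the laboratory frame.
Total: 140.9 + 630.4 + 47.60 + 655.3 ns.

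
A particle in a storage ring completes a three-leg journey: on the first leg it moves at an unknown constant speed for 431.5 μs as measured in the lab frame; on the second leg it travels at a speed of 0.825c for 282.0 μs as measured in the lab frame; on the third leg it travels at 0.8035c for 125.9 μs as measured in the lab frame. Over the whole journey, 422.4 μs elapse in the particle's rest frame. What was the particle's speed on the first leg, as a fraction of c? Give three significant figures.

β = 0.900

Leg 1: speed unknown; τ_1 = 431.5/γ_1.
Leg 2: γ = 1/√(1 − 0.825²) = 1/√0.3194 = 1.769; τ_2 = 282.0/1.769 = 159.4 μs.
Leg 3: γ = 1/√(1 − 0.8035²) = 1/√0.3544 = 1.680; τ_3 = 125.9/1.680 = 74.95 μs.
Total proper time: τ_1 + 159.4 + 74.95 = 422.4, so τ_1 = 422.4 − 234.3 = 188.1 μs.
γ_1 = 431.5/188.1 = 2.294; β = √(1 − 1/γ²) = √0.8100.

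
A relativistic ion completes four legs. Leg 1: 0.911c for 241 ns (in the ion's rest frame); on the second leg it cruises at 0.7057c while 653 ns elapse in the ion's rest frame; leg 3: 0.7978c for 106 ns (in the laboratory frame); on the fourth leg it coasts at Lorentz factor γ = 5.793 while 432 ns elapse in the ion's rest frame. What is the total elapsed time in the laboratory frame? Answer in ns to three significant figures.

Leg 1: γ = 1/√(1 − 0.911²) = 1/√0.1701 = 2.425; Δt_1 = 2.425 × 241 = 584.4 ns.
Leg 2: γ = 1/√(1 − 0.7057²) = 1/√0.5020 = 1.411; Δt_2 = 1.411 × 653 = 921.7 ns.
Leg 3: 106 ns is already measured in the laboratory frame.
Leg 4: γ = 5.793; Δt_4 = 5.793 × 432 = 2503 ns.
Total: 584.4 + 921.7 + 106.0 + 2503 ns.

Δt = 4110 ns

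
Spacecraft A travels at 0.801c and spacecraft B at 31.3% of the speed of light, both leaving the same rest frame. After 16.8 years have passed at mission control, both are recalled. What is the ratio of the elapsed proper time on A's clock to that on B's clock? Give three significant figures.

A: γ = 1/√(1 − 0.801²) = 1/√0.3584 = 1.670. B: β = 0.313; γ = 1/√(1 − 0.313²) = 1/√0.9020 = 1.053.
τ_A/τ_B = γ_B/γ_A = 1.053/1.670 = 0.6303, so τ_A/τ_B = 0.6303.

τ_A/τ_B = 0.630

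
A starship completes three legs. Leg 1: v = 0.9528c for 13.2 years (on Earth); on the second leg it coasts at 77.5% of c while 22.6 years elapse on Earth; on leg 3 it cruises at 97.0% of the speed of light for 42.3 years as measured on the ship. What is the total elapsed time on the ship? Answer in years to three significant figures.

Leg 1: γ = 1/√(1 − 0.9528²) = 1/√0.09217 = 3.294; τ_1 = 13.2/3.294 = 4.008 years.
Leg 2: β = 0.775; γ = 1/√(1 − 0.775²) = 1/√0.3994 = 1.582; τ_2 = 22.6/1.582 = 14.28 years.
Leg 3: 42.3 years is already measured on the ship.
Total: 4.008 + 14.28 + 42.30 years.

τ = 60.6 years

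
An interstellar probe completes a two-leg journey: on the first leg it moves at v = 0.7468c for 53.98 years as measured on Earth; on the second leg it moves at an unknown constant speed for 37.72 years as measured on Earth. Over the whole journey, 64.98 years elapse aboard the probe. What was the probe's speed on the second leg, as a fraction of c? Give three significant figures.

β = 0.637

Leg 1: γ = 1/√(1 − 0.7468²) = 1/√0.4423 = 1.504; τ_1 = 53.98/1.504 = 35.90 years.
Leg 2: speed unknown; τ_2 = 37.72/γ_2.
Total proper time: 35.90 + τ_2 = 64.98, so τ_2 = 64.98 − 35.90 = 29.08 years.
γ_2 = 37.72/29.08 = 1.297; β = √(1 − 1/γ²) = √0.4056.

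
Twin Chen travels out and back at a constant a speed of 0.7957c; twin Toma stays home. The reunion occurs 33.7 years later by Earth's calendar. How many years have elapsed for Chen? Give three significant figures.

γ = 1/√(1 − 0.7957²) = 1/√0.3669 = 1.651
Chen's clock measures proper time along the trip: τ = Δt/γ = 33.7/1.651 years.

τ = 20.4 years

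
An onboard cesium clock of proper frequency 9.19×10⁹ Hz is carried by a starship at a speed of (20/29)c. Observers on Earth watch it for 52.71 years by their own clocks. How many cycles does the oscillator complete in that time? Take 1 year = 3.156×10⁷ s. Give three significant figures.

N = 1.11×10¹⁹

γ = 1/√(1 − (20/29)²) = 29/21 ≈ 1.381
During 52.71 years of lab time, the oscillator's proper time advances by τ = Δt/γ = 52.71/1.381 = 38.17 years = 1.205×10⁹ s.
N = f × τ = 9.19×10⁹ × 1.205×10⁹ = 1.107×10¹⁹.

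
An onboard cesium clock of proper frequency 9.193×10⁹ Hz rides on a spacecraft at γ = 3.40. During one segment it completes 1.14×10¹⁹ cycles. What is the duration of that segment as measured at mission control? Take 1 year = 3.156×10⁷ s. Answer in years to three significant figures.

γ = 3.40
Proper time for N cycles: τ = N/f = 1.14×10¹⁹/(9.193×10⁹) = 1.240×10⁹ s = 39.29 years.
Lab-frame duration Δt = γτ = 3.400 × 39.29 = 133.6 years.

Δt = 134 years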